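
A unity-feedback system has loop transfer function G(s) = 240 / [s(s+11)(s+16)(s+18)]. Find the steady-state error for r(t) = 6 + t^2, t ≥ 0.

infinity

System type = 1 (one pole at s=0). Treating each term separately:
  • 6: tracked with zero error.
  • t^2: a type-1 system cannot track it, e_ss → ∞.
The unbounded component dominates.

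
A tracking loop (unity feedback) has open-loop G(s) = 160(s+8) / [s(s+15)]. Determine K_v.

256/3

One free integrator in G(s): this is a type 1 system.
K_v = lim_{s→0} s·G(s) = 160·8 / (15) = 256/3.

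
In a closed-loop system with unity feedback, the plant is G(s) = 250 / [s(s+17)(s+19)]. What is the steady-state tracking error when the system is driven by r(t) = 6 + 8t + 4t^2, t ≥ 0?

infinity

One free integrator in G(s): this is a type 1 system. By superposition:
  • 6: tracked with zero error.
  • 8t: e_ss = 8/K_v with K_v=250/323 → 10.336.
  • 4t^2: a type-1 system cannot track it, e_ss → ∞.
The unbounded component dominates.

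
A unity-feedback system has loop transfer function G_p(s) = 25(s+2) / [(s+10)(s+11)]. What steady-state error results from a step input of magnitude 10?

System type = 0 (no poles at s=0).
K_p = lim_{s→0} G_p(s) = 25·2 / (10·11) = 5/11.
e_ss = 10/(1 + K_p) = 10/(16/11) = 6.875.

6.875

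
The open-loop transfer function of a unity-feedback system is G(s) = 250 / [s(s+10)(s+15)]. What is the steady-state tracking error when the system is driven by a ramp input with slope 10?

System type = 1 (one pole at s=0).
K_v = lim_{s→0} s·G(s) = 250 / (10·15) = 5/3.
e_ss = 10/K_v = 10/(5/3) = 6.

6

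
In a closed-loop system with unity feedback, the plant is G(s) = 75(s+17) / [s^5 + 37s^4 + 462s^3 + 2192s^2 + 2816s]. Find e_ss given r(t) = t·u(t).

Factoring s from the denominator leaves a polynomial with constant term 2816, so the system is type 1.
K_v = lim_{s→0} s·G(s) = 75·17 / 2816 = 1275/2816.
e_ss = 1/K_v = 1/(1275/2816) = 2816/1275.

2816/1275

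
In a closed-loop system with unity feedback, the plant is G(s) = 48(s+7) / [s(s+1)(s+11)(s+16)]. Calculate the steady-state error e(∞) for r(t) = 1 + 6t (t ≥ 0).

G(s) has one factor of s in the denominator, so the system is type 1. Taking each input component in turn:
  • 1: tracked with zero error.
  • 6t: e_ss = 6/K_v with K_v=21/11 → 22/7.
Total e_ss = 22/7.

22/7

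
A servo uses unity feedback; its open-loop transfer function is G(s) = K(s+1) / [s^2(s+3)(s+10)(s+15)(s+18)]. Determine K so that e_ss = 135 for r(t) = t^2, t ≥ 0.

120

Two free integrators in G(s): this is a type 2 system.
K_a = lim_{s→0} s^2·G(s) = K·1 / (3·10·15·18) = (1/8100)·K.
e_ss = 2/K_a = 135 ⇒ K_a = 2/135 ⇒ K = (2/135)/(1/8100) = 120.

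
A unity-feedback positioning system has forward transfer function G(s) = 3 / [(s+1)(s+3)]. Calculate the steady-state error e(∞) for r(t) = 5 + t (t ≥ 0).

The open loop has no poles at the origin → type 0 system. Taking each input component in turn:
  • 5: e_ss = 5/(1+K_p) with K_p=1 → 2.5.
  • t: a type-0 system cannot track it, e_ss → ∞.
The unbounded component dominates.

infinity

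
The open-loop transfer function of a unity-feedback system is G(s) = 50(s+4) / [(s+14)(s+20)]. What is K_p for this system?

5/7

The open loop has no poles at the origin → type 0 system.
K_p = lim_{s→0} G(s) = 50·4 / (14·20) = 5/7.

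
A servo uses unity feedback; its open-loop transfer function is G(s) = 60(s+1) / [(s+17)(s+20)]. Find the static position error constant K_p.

3/17

System type = 0 (no poles at s=0).
K_p = lim_{s→0} G(s) = 60·1 / (17·20) = 3/17.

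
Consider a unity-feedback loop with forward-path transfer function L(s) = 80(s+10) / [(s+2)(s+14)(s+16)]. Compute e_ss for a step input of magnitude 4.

56/39

No free integrators in L(s): this is a type 0 system.
K_p = lim_{s→0} L(s) = 80·10 / (2·14·16) = 25/14.
e_ss = 4/(1 + K_p) = 4/(39/14) = 56/39.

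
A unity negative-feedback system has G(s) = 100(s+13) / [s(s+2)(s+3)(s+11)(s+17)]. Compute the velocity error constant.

650/561

G(s) has one factor of s in the denominator, so the system is type 1.
K_v = lim_{s→0} s·G(s) = 100·13 / (2·3·11·17) = 650/561.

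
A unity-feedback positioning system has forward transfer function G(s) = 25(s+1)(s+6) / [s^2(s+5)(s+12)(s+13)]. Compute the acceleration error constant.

5/26

System type = 2 (two poles at s=0).
K_a = lim_{s→0} s^2·G(s) = 25·1·6 / (5·12·13) = 5/26.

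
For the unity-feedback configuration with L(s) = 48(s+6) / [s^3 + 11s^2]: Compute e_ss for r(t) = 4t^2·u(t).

11/36

Factoring s^2 from the denominator leaves a polynomial with constant term 11, so the system is type 2.
K_a = lim_{s→0} s^2·L(s) = 48·6 / 11 = 288/11.
r(t) = 4t^2 gives R(s) = 8/s^3.
e_ss = 8/K_a = 8/(288/11) = 11/36.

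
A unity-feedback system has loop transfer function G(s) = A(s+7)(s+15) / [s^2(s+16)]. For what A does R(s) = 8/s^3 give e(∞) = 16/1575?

120

Two free integrators in G(s): this is a type 2 system.
K_a = lim_{s→0} s^2·G(s) = A·7·15 / (16) = 6.5625·A.
e_ss = 8/K_a = 16/1575 ⇒ K_a = 787.5 ⇒ A = 787.5/6.5625 = 120.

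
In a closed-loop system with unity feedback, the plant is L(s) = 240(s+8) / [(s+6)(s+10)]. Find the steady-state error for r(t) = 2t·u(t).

The open loop has no poles at the origin → type 0 system.
K_v = lim_{s→0} s·L(s) = 0; the steady-state error to this ramp input grows without bound.

infinity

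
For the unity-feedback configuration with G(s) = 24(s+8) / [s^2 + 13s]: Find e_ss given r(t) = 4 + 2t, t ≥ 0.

13/96

Factoring s from the denominator leaves a polynomial with constant term 13, so the system is type 1. By superposition:
  • 4: tracked with zero error.
  • 2t: e_ss = 2/K_v with K_v=192/13 → 13/96.
Total e_ss = 13/96.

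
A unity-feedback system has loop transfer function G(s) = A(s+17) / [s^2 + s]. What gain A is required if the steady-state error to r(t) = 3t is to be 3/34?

Factoring s from the denominator leaves a polynomial with constant term 1, so the system is type 1.
K_v = lim_{s→0} s·G(s) = A·17 / 1 = 17·A.
e_ss = 3/K_v = 3/34 ⇒ K_v = 34 ⇒ A = 34/17 = 2.

2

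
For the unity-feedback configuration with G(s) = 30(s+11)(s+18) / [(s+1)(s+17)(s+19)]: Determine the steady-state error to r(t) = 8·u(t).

2584/6263

The open loop has no poles at the origin → type 0 system.
K_p = lim_{s→0} G(s) = 30·11·18 / (1·17·19) = 5940/323.
e_ss = 8/(1 + K_p) = 8/(6263/323) = 2584/6263.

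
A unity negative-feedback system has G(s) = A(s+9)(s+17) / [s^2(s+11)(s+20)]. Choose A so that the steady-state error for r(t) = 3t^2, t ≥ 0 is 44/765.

150

G(s) has two factors of s in the denominator, so the system is type 2.
K_a = lim_{s→0} s^2·G(s) = A·9·17 / (11·20) = (153/220)·A.
e_ss = 6/K_a = 44/765 ⇒ K_a = 2295/22 ⇒ A = (2295/22)/(153/220) = 150.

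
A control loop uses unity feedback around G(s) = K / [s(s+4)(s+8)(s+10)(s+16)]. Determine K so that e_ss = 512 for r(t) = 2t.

The open loop has one pole at the origin → type 1 system.
K_v = lim_{s→0} s·G(s) = K / (4·8·10·16) = (1/5120)·K.
e_ss = 2/K_v = 512 ⇒ K_v = 1/256 ⇒ K = (1/256)/(1/5120) = 20.

20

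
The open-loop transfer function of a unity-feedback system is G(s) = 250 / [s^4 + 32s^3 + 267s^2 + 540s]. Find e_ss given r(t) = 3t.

Factoring s from the denominator leaves a polynomial with constant term 540, so the system is type 1.
K_v = lim_{s→0} s·G(s) = 250 / 540 = 25/54.
e_ss = 3/K_v = 3/(25/54) = 6.48.

6.48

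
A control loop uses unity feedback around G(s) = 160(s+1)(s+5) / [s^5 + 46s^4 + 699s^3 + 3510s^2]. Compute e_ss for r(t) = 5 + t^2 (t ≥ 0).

8.775

Factoring s^2 from the denominator leaves a polynomial with constant term 3510, so the system is type 2. By superposition:
  • 5: tracked with zero error.
  • t^2: e_ss = 2/K_a with K_a=80/351 → 8.775.
Total e_ss = 8.775.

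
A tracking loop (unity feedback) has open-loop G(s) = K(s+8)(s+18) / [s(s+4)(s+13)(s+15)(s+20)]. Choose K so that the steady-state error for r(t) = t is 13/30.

250

System type = 1 (one pole at s=0).
K_v = lim_{s→0} s·G(s) = K·8·18 / (4·13·15·20) = (3/325)·K.
e_ss = 1/K_v = 13/30 ⇒ K_v = 30/13 ⇒ K = (30/13)/(3/325) = 250.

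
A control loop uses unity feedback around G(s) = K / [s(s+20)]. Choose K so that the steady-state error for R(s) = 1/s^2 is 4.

5

The open loop has one pole at the origin → type 1 system.
K_v = lim_{s→0} s·G(s) = K / (20) = 0.05·K.
e_ss = 1/K_v = 4 ⇒ K_v = 0.25 ⇒ K = 0.25/0.05 = 5.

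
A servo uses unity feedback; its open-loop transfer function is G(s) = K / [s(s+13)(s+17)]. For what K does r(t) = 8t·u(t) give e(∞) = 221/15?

One free integrator in G(s): this is a type 1 system.
K_v = lim_{s→0} s·G(s) = K / (13·17) = (1/221)·K.
e_ss = 8/K_v = 221/15 ⇒ K_v = 120/221 ⇒ K = (120/221)/(1/221) = 120.

120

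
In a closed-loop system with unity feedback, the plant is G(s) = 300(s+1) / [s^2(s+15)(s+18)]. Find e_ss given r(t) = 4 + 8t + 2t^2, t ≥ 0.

3.6

Two free integrators in G(s): this is a type 2 system. Treating each term separately:
  • 4: tracked with zero error.
  • 8t: tracked with zero error.
  • 2t^2: e_ss = 4/K_a with K_a=10/9 → 3.6.
Total e_ss = 3.6.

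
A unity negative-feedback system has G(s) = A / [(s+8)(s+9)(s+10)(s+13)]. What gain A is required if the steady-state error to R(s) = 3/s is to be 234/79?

120

No free integrators in G(s): this is a type 0 system.
K_p = lim_{s→0} G(s) = A / (8·9·10·13) = (1/9360)·A.
e_ss = 3/(1 + K_p) = 234/79 ⇒ 1 + (1/9360)·A = 79/78 ⇒ A = 120.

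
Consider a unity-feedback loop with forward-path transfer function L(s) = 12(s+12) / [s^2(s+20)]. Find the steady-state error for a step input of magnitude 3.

System type = 2 (two poles at s=0).
K_p = ∞ for a type-2 system; e_ss to a step is zero.

0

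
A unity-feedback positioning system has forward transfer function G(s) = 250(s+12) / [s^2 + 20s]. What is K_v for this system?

150

The denominator has no term below 20s — 1 pole at s=0, type 1.
K_v = lim_{s→0} s·G(s) = 250·12 / 20 = 150.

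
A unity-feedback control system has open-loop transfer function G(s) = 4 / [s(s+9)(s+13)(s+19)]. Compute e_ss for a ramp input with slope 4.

One free integrator in G(s): this is a type 1 system.
K_v = lim_{s→0} s·G(s) = 4 / (9·13·19) = 4/2223.
e_ss = 4/K_v = 4/(4/2223) = 2223.

2223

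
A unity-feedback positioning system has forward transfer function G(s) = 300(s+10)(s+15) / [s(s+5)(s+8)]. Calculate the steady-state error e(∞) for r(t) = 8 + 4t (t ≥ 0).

One free integrator in G(s): this is a type 1 system. Taking each input component in turn:
  • 8: tracked with zero error.
  • 4t: e_ss = 4/K_v with K_v=1125 → 4/1125.
Total e_ss = 4/1125.

4/1125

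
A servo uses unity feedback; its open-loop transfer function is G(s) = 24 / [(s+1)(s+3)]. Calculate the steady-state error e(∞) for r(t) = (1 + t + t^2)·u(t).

infinity

System type = 0 (no poles at s=0). By superposition:
  • 1: e_ss = 1/(1+K_p) with K_p=8 → 1/9.
  • t: a type-0 system cannot track it, e_ss → ∞.
  • t^2: a type-0 system cannot track it, e_ss → ∞.
The unbounded component dominates.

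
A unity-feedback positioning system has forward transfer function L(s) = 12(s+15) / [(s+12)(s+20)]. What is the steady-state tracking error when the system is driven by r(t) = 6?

24/7

The open loop has no poles at the origin → type 0 system.
K_p = lim_{s→0} L(s) = 12·15 / (12·20) = 0.75.
e_ss = 6/(1 + K_p) = 6/1.75 = 24/7.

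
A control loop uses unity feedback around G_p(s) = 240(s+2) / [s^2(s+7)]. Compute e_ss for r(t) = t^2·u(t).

The open loop has two poles at the origin → type 2 system.
K_a = lim_{s→0} s^2·G_p(s) = 240·2 / (7) = 480/7.
r(t) = t^2 gives R(s) = 2/s^3.
e_ss = 2/K_a = 2/(480/7) = 7/240.

7/240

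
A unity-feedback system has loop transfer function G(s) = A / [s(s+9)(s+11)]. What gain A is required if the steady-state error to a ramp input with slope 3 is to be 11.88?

25

G(s) has one factor of s in the denominator, so the system is type 1.
K_v = lim_{s→0} s·G(s) = A / (9·11) = (1/99)·A.
e_ss = 3/K_v = 11.88 ⇒ K_v = 25/99 ⇒ A = (25/99)/(1/99) = 25.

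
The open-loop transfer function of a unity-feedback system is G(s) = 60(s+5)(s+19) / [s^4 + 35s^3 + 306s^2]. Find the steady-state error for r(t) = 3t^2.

Factoring s^2 from the denominator leaves a polynomial with constant term 306, so the system is type 2.
K_a = lim_{s→0} s^2·G(s) = 60·5·19 / 306 = 950/51.
r(t) = 3t^2 gives R(s) = 6/s^3.
e_ss = 6/K_a = 6/(950/51) = 153/475.

153/475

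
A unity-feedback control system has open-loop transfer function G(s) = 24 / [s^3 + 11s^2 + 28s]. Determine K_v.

The denominator has no term below 28s — 1 pole at s=0, type 1.
K_v = lim_{s→0} s·G(s) = 24 / 28 = 6/7.

6/7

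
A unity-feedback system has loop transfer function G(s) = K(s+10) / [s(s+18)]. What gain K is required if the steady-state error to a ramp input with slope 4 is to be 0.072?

G(s) has one factor of s in the denominator, so the system is type 1.
K_v = lim_{s→0} s·G(s) = K·10 / (18) = (5/9)·K.
e_ss = 4/K_v = 0.072 ⇒ K_v = 500/9 ⇒ K = (500/9)/(5/9) = 100.

100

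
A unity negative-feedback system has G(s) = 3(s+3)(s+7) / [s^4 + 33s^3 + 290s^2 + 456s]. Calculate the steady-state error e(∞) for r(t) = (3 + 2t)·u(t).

304/21

The denominator has no term below 456s — 1 pole at s=0, type 1. Taking each input component in turn:
  • 3: tracked with zero error.
  • 2t: e_ss = 2/K_v with K_v=21/152 → 304/21.
Total e_ss = 304/21.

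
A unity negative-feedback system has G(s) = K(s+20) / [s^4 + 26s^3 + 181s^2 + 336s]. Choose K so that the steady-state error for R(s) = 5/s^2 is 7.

12

Factoring s from the denominator leaves a polynomial with constant term 336, so the system is type 1.
K_v = lim_{s→0} s·G(s) = K·20 / 336 = (5/84)·K.
e_ss = 5/K_v = 7 ⇒ K_v = 5/7 ⇒ K = (5/7)/(5/84) = 12.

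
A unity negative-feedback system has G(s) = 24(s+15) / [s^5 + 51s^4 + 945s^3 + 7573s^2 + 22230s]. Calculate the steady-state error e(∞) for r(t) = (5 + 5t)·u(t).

308.75

Lowest-order denominator term is 22230s, so the open loop has 1 pole at the origin → type 1 system. By superposition:
  • 5: tracked with zero error.
  • 5t: e_ss = 5/K_v with K_v=4/247 → 308.75.
Total e_ss = 308.75.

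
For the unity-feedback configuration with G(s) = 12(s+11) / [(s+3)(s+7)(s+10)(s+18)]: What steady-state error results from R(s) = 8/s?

1260/163

The open loop has no poles at the origin → type 0 system.
K_p = lim_{s→0} G(s) = 12·11 / (3·7·10·18) = 11/315.
e_ss = 8/(1 + K_p) = 8/(326/315) = 1260/163.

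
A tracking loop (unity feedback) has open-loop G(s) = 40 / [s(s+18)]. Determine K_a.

System type = 1 (one pole at s=0).
K_a = lim_{s→0} s^2·G(s) = 0 (the extra factor of s kills the finite limit).

0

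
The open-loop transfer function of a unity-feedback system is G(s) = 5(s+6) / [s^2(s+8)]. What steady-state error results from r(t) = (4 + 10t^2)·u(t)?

16/3

G(s) has two factors of s in the denominator, so the system is type 2. Treating each term separately:
  • 4: tracked with zero error.
  • 10t^2: e_ss = 20/K_a with K_a=3.75 → 16/3.
Total e_ss = 16/3.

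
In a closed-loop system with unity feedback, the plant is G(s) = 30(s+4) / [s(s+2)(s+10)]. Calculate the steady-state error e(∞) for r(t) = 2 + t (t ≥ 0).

One free integrator in G(s): this is a type 1 system. By superposition:
  • 2: tracked with zero error.
  • t: e_ss = 1/K_v with K_v=6 → 1/6.
Total e_ss = 1/6.

1/6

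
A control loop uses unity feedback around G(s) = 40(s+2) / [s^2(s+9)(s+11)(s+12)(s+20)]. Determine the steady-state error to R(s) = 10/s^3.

2970

Two free integrators in G(s): this is a type 2 system.
K_a = lim_{s→0} s^2·G(s) = 40·2 / (9·11·12·20) = 1/297.
r(t) = 5t^2 gives R(s) = 10/s^3.
e_ss = 10/K_a = 10/(1/297) = 2970.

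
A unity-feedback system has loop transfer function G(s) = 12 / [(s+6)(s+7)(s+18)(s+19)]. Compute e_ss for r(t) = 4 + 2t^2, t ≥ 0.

G(s) has no factors of s in the denominator, so the system is type 0. Treating each term separately:
  • 4: e_ss = 4/(1+K_p) with K_p=1/1197 → 2394/599.
  • 2t^2: a type-0 system cannot track it, e_ss → ∞.
The unbounded component dominates.

infinity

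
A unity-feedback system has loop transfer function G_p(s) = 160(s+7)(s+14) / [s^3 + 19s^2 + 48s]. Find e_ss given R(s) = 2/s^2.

Lowest-order denominator term is 48s, so the open loop has 1 pole at the origin → type 1 system.
K_v = lim_{s→0} s·G_p(s) = 160·7·14 / 48 = 980/3.
e_ss = 2/K_v = 2/(980/3) = 3/490.

3/490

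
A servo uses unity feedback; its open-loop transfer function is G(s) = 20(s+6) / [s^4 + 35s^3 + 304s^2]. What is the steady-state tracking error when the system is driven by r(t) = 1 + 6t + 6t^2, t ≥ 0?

The denominator has no term below 304s^2 — 2 poles at s=0, type 2. Treating each term separately:
  • 1: tracked with zero error.
  • 6t: tracked with zero error.
  • 6t^2: e_ss = 12/K_a with K_a=15/38 → 30.4.
Total e_ss = 30.4.

30.4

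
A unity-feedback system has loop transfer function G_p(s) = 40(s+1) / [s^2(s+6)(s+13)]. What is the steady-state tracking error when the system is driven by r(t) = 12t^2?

G_p(s) has two factors of s in the denominator, so the system is type 2.
K_a = lim_{s→0} s^2·G_p(s) = 40·1 / (6·13) = 20/39.
r(t) = 12t^2 gives R(s) = 24/s^3.
e_ss = 24/K_a = 24/(20/39) = 46.8.

46.8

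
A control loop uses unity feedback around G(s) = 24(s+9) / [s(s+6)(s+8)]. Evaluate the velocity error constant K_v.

System type = 1 (one pole at s=0).
K_v = lim_{s→0} s·G(s) = 24·9 / (6·8) = 4.5.

4.5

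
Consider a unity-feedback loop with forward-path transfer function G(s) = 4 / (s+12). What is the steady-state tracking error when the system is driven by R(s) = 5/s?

System type = 0 (no poles at s=0).
K_p = lim_{s→0} G(s) = 4 / (12) = 1/3.
e_ss = 5/(1 + K_p) = 5/(4/3) = 3.75.

3.75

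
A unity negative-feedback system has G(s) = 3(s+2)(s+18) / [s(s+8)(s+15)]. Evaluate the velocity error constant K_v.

One free integrator in G(s): this is a type 1 system.
K_v = lim_{s→0} s·G(s) = 3·2·18 / (8·15) = 0.9.

0.9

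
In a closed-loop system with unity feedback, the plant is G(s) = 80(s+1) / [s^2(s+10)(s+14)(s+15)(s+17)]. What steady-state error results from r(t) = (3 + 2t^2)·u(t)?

Two free integrators in G(s): this is a type 2 system. Treating each term separately:
  • 3: tracked with zero error.
  • 2t^2: e_ss = 4/K_a with K_a=4/1785 → 1785.
Total e_ss = 1785.

1785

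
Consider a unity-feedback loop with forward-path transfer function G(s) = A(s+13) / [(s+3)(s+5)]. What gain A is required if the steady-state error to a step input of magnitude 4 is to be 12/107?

40

System type = 0 (no poles at s=0).
K_p = lim_{s→0} G(s) = A·13 / (3·5) = (13/15)·A.
e_ss = 4/(1 + K_p) = 12/107 ⇒ 1 + (13/15)·A = 107/3 ⇒ A = 40.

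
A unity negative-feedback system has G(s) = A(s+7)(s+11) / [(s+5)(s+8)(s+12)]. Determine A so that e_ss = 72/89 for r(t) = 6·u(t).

40

G(s) has no factors of s in the denominator, so the system is type 0.
K_p = lim_{s→0} G(s) = A·7·11 / (5·8·12) = (77/480)·A.
e_ss = 6/(1 + K_p) = 72/89 ⇒ 1 + (77/480)·A = 89/12 ⇒ A = 40.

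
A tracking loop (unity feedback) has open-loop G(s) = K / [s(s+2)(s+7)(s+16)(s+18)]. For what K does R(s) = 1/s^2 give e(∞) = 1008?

4

One free integrator in G(s): this is a type 1 system.
K_v = lim_{s→0} s·G(s) = K / (2·7·16·18) = (1/4032)·K.
e_ss = 1/K_v = 1008 ⇒ K_v = 1/1008 ⇒ K = (1/1008)/(1/4032) = 4.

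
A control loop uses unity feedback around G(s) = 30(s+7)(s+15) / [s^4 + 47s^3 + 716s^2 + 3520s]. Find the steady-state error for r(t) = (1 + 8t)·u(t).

The denominator has no term below 3520s — 1 pole at s=0, type 1. Taking each input component in turn:
  • 1: tracked with zero error.
  • 8t: e_ss = 8/K_v with K_v=315/352 → 2816/315.
Total e_ss = 2816/315.

2816/315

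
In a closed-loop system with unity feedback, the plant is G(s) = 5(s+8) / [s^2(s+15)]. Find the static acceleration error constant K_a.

G(s) has two factors of s in the denominator, so the system is type 2.
K_a = lim_{s→0} s^2·G(s) = 5·8 / (15) = 8/3.

8/3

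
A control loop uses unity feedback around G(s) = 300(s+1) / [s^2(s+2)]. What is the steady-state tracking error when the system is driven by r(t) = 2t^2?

Two free integrators in G(s): this is a type 2 system.
K_a = lim_{s→0} s^2·G(s) = 300·1 / (2) = 150.
r(t) = 2t^2 gives R(s) = 4/s^3.
e_ss = 4/K_a = 4/150 = 2/75.

2/75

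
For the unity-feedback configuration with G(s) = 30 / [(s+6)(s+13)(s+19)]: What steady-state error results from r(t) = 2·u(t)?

The open loop has no poles at the origin → type 0 system.
K_p = lim_{s→0} G(s) = 30 / (6·13·19) = 5/247.
e_ss = 2/(1 + K_p) = 2/(252/247) = 247/126.

247/126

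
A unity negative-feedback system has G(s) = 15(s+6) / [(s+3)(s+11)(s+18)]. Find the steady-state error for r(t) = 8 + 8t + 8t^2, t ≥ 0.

The open loop has no poles at the origin → type 0 system. By superposition:
  • 8: e_ss = 8/(1+K_p) with K_p=5/33 → 132/19.
  • 8t: a type-0 system cannot track it, e_ss → ∞.
  • 8t^2: a type-0 system cannot track it, e_ss → ∞.
The unbounded component dominates.

infinity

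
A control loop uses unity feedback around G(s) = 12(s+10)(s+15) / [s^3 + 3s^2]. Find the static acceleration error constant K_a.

600

Factoring s^2 from the denominator leaves a polynomial with constant term 3, so the system is type 2.
K_a = lim_{s→0} s^2·G(s) = 12·10·15 / 3 = 600.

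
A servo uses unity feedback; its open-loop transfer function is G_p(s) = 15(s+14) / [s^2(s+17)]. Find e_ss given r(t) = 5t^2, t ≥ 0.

17/21

System type = 2 (two poles at s=0).
K_a = lim_{s→0} s^2·G_p(s) = 15·14 / (17) = 210/17.
r(t) = 5t^2 gives R(s) = 10/s^3.
e_ss = 10/K_a = 10/(210/17) = 17/21.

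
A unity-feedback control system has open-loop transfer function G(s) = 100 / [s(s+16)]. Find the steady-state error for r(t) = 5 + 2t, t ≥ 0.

0.32

The open loop has one pole at the origin → type 1 system. Treating each term separately:
  • 5: tracked with zero error.
  • 2t: e_ss = 2/K_v with K_v=6.25 → 0.32.
Total e_ss = 0.32.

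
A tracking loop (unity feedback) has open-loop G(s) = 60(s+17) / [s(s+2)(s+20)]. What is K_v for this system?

The open loop has one pole at the origin → type 1 system.
K_v = lim_{s→0} s·G(s) = 60·17 / (2·20) = 25.5.

25.5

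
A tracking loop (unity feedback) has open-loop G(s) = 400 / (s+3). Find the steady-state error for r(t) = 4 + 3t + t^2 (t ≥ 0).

infinity

G(s) has no factors of s in the denominator, so the system is type 0. Taking each input component in turn:
  • 4: e_ss = 4/(1+K_p) with K_p=400/3 → 12/403.
  • 3t: a type-0 system cannot track it, e_ss → ∞.
  • t^2: a type-0 system cannot track it, e_ss → ∞.
The unbounded component dominates.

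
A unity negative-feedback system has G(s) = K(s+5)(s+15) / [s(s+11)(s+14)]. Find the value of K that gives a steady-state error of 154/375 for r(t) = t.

5

System type = 1 (one pole at s=0).
K_v = lim_{s→0} s·G(s) = K·5·15 / (11·14) = (75/154)·K.
e_ss = 1/K_v = 154/375 ⇒ K_v = 375/154 ⇒ K = (375/154)/(75/154) = 5.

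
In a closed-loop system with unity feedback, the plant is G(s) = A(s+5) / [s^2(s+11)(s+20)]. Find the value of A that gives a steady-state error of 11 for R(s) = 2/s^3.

8

System type = 2 (two poles at s=0).
K_a = lim_{s→0} s^2·G(s) = A·5 / (11·20) = (1/44)·A.
e_ss = 2/K_a = 11 ⇒ K_a = 2/11 ⇒ A = (2/11)/(1/44) = 8.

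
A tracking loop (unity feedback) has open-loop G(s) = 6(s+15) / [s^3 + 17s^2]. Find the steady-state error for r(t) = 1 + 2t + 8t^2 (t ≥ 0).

Factoring s^2 from the denominator leaves a polynomial with constant term 17, so the system is type 2. Treating each term separately:
  • 1: tracked with zero error.
  • 2t: tracked with zero error.
  • 8t^2: e_ss = 16/K_a with K_a=90/17 → 136/45.
Total e_ss = 136/45.

136/45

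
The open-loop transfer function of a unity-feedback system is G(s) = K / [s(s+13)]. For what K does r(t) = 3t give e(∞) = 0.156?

The open loop has one pole at the origin → type 1 system.
K_v = lim_{s→0} s·G(s) = K / (13) = (1/13)·K.
e_ss = 3/K_v = 0.156 ⇒ K_v = 250/13 ⇒ K = (250/13)/(1/13) = 250.

250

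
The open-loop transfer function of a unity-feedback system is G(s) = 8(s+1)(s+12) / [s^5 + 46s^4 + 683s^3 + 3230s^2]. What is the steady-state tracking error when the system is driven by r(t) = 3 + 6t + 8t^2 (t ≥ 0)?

1615/3

Factoring s^2 from the denominator leaves a polynomial with constant term 3230, so the system is type 2. Treating each term separately:
  • 3: tracked with zero error.
  • 6t: tracked with zero error.
  • 8t^2: e_ss = 16/K_a with K_a=48/1615 → 1615/3.
Total e_ss = 1615/3.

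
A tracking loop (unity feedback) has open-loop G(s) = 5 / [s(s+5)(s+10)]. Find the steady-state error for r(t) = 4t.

The open loop has one pole at the origin → type 1 system.
K_v = lim_{s→0} s·G(s) = 5 / (5·10) = 0.1.
e_ss = 4/K_v = 4/0.1 = 40.

40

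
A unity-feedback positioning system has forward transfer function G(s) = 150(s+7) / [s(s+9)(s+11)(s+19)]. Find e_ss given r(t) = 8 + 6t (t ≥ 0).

1881/175

One free integrator in G(s): this is a type 1 system. By superposition:
  • 8: tracked with zero error.
  • 6t: e_ss = 6/K_v with K_v=350/627 → 1881/175.
Total e_ss = 1881/175.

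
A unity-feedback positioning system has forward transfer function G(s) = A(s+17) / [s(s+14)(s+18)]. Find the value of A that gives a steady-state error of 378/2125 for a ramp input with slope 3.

G(s) has one factor of s in the denominator, so the system is type 1.
K_v = lim_{s→0} s·G(s) = A·17 / (14·18) = (17/252)·A.
e_ss = 3/K_v = 378/2125 ⇒ K_v = 2125/126 ⇒ A = (2125/126)/(17/252) = 250.

250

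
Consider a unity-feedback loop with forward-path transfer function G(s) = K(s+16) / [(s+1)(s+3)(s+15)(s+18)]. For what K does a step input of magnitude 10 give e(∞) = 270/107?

150

System type = 0 (no poles at s=0).
K_p = lim_{s→0} G(s) = K·16 / (1·3·15·18) = (8/405)·K.
e_ss = 10/(1 + K_p) = 270/107 ⇒ 1 + (8/405)·K = 107/27 ⇒ K = 150.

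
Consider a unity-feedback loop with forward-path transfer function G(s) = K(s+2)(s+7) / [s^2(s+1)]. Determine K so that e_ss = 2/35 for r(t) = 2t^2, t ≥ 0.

5

System type = 2 (two poles at s=0).
K_a = lim_{s→0} s^2·G(s) = K·2·7 / (1) = 14·K.
e_ss = 4/K_a = 2/35 ⇒ K_a = 70 ⇒ K = 70/14 = 5.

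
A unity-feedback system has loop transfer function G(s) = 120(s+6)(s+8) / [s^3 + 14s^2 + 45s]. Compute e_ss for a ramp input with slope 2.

1/64

The denominator has no term below 45s — 1 pole at s=0, type 1.
K_v = lim_{s→0} s·G(s) = 120·6·8 / 45 = 128.
e_ss = 2/K_v = 2/128 = 1/64.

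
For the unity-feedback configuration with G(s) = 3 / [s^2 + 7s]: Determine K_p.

K_p = lim_{s→0} G(s); with 1 pole at the origin the limit diverges, so K_p = ∞.

infinity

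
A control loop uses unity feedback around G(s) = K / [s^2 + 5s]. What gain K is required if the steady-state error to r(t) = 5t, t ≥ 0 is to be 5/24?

120

The denominator has no term below 5s — 1 pole at s=0, type 1.
K_v = lim_{s→0} s·G(s) = K / 5 = 0.2·K.
e_ss = 5/K_v = 5/24 ⇒ K_v = 24 ⇒ K = 24/0.2 = 120.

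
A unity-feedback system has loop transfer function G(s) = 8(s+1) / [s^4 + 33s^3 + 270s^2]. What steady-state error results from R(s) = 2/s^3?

67.5

Lowest-order denominator term is 270s^2, so the open loop has 2 poles at the origin → type 2 system.
K_a = lim_{s→0} s^2·G(s) = 8·1 / 270 = 4/135.
r(t) = t^2 gives R(s) = 2/s^3.
e_ss = 2/K_a = 2/(4/135) = 67.5.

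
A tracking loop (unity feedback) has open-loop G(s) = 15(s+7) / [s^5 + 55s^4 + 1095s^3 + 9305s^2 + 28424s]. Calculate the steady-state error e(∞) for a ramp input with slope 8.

Lowest-order denominator term is 28424s, so the open loop has 1 pole at the origin → type 1 system.
K_v = lim_{s→0} s·G(s) = 15·7 / 28424 = 105/28424.
e_ss = 8/K_v = 8/(105/28424) = 227392/105.

227392/105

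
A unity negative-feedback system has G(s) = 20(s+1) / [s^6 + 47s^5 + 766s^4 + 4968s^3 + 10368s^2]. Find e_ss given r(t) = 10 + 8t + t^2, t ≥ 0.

1036.8

Lowest-order denominator term is 10368s^2, so the open loop has 2 poles at the origin → type 2 system. Treating each term separately:
  • 10: tracked with zero error.
  • 8t: tracked with zero error.
  • t^2: e_ss = 2/K_a with K_a=5/2592 → 1036.8.
Total e_ss = 1036.8.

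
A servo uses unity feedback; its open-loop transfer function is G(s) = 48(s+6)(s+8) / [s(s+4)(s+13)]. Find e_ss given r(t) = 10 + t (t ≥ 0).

13/576

G(s) has one factor of s in the denominator, so the system is type 1. Taking each input component in turn:
  • 10: tracked with zero error.
  • t: e_ss = 1/K_v with K_v=576/13 → 13/576.
Total e_ss = 13/576.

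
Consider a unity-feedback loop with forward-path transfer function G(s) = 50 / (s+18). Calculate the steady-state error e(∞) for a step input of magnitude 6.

System type = 0 (no poles at s=0).
K_p = lim_{s→0} G(s) = 50 / (18) = 25/9.
e_ss = 6/(1 + K_p) = 6/(34/9) = 27/17.

27/17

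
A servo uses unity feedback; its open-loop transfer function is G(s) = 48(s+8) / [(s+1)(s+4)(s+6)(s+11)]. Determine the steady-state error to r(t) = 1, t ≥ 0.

11/27

G(s) has no factors of s in the denominator, so the system is type 0.
K_p = lim_{s→0} G(s) = 48·8 / (1·4·6·11) = 16/11.
e_ss = 1/(1 + K_p) = 1/(27/11) = 11/27.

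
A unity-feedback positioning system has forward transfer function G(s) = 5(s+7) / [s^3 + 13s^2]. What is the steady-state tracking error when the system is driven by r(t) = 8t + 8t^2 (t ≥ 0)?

Factoring s^2 from the denominator leaves a polynomial with constant term 13, so the system is type 2. By superposition:
  • 8t: tracked with zero error.
  • 8t^2: e_ss = 16/K_a with K_a=35/13 → 208/35.
Total e_ss = 208/35.

208/35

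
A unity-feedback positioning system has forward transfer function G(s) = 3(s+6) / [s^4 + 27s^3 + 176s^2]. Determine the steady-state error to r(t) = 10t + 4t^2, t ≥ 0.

Lowest-order denominator term is 176s^2, so the open loop has 2 poles at the origin → type 2 system. Treating each term separately:
  • 10t: tracked with zero error.
  • 4t^2: e_ss = 8/K_a with K_a=9/88 → 704/9.
Total e_ss = 704/9.

704/9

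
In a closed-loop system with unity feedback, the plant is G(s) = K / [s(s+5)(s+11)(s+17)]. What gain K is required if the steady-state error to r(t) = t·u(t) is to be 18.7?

50

G(s) has one factor of s in the denominator, so the system is type 1.
K_v = lim_{s→0} s·G(s) = K / (5·11·17) = (1/935)·K.
e_ss = 1/K_v = 18.7 ⇒ K_v = 10/187 ⇒ K = (10/187)/(1/935) = 50.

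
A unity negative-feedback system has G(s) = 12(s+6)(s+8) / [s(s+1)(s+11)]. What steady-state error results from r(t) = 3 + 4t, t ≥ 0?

11/144

The open loop has one pole at the origin → type 1 system. By superposition:
  • 3: tracked with zero error.
  • 4t: e_ss = 4/K_v with K_v=576/11 → 11/144.
Total e_ss = 11/144.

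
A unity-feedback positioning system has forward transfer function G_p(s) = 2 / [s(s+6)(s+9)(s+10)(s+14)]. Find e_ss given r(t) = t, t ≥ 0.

3780

System type = 1 (one pole at s=0).
K_v = lim_{s→0} s·G_p(s) = 2 / (6·9·10·14) = 1/3780.
e_ss = 1/K_v = 1/(1/3780) = 3780.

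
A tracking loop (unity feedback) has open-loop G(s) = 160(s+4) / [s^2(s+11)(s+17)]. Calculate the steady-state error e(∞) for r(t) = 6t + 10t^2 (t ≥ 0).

187/32

Two free integrators in G(s): this is a type 2 system. Taking each input component in turn:
  • 6t: tracked with zero error.
  • 10t^2: e_ss = 20/K_a with K_a=640/187 → 187/32.
Total e_ss = 187/32.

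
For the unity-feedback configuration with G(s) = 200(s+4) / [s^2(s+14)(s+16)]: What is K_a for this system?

System type = 2 (two poles at s=0).
K_a = lim_{s→0} s^2·G(s) = 200·4 / (14·16) = 25/7.

25/7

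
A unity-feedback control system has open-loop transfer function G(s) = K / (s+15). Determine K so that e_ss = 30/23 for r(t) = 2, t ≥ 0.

System type = 0 (no poles at s=0).
K_p = lim_{s→0} G(s) = K / (15) = (1/15)·K.
e_ss = 2/(1 + K_p) = 30/23 ⇒ 1 + (1/15)·K = 23/15 ⇒ K = 8.

8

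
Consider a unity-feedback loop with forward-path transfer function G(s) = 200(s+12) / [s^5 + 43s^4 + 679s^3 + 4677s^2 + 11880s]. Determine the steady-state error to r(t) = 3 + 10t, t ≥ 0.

Lowest-order denominator term is 11880s, so the open loop has 1 pole at the origin → type 1 system. Taking each input component in turn:
  • 3: tracked with zero error.
  • 10t: e_ss = 10/K_v with K_v=20/99 → 49.5.
Total e_ss = 49.5.

49.5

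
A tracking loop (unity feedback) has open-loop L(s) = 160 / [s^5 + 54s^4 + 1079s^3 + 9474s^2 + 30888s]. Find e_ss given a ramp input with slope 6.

1158.3

Factoring s from the denominator leaves a polynomial with constant term 30888, so the system is type 1.
K_v = lim_{s→0} s·L(s) = 160 / 30888 = 20/3861.
e_ss = 6/K_v = 6/(20/3861) = 1158.3.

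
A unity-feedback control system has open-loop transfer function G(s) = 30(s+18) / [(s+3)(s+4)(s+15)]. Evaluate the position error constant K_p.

3

System type = 0 (no poles at s=0).
K_p = lim_{s→0} G(s) = 30·18 / (3·4·15) = 3.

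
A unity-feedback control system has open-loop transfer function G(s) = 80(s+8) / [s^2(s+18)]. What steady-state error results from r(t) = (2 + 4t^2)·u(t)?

0.225

G(s) has two factors of s in the denominator, so the system is type 2. Taking each input component in turn:
  • 2: tracked with zero error.
  • 4t^2: e_ss = 8/K_a with K_a=320/9 → 0.225.
Total e_ss = 0.225.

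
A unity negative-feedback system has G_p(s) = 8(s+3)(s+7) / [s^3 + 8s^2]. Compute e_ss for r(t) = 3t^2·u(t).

2/7

Lowest-order denominator term is 8s^2, so the open loop has 2 poles at the origin → type 2 system.
K_a = lim_{s→0} s^2·G_p(s) = 8·3·7 / 8 = 21.
r(t) = 3t^2 gives R(s) = 6/s^3.
e_ss = 6/K_a = 6/21 = 2/7.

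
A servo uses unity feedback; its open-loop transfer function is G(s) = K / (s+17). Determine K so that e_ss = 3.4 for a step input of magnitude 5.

The open loop has no poles at the origin → type 0 system.
K_p = lim_{s→0} G(s) = K / (17) = (1/17)·K.
e_ss = 5/(1 + K_p) = 3.4 ⇒ 1 + (1/17)·K = 25/17 ⇒ K = 8.

8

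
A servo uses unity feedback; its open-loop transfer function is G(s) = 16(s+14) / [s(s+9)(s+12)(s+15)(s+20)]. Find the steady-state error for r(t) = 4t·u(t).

G(s) has one factor of s in the denominator, so the system is type 1.
K_v = lim_{s→0} s·G(s) = 16·14 / (9·12·15·20) = 14/2025.
e_ss = 4/K_v = 4/(14/2025) = 4050/7.

4050/7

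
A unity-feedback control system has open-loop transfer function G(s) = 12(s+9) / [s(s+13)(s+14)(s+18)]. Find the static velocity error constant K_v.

3/91

System type = 1 (one pole at s=0).
K_v = lim_{s→0} s·G(s) = 12·9 / (13·14·18) = 3/91.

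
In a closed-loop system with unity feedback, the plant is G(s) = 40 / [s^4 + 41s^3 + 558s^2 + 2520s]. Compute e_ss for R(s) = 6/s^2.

The denominator has no term below 2520s — 1 pole at s=0, type 1.
K_v = lim_{s→0} s·G(s) = 40 / 2520 = 1/63.
e_ss = 6/K_v = 6/(1/63) = 378.

378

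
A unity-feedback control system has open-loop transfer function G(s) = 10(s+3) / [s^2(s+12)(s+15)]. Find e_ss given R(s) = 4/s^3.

24

G(s) has two factors of s in the denominator, so the system is type 2.
K_a = lim_{s→0} s^2·G(s) = 10·3 / (12·15) = 1/6.
r(t) = 2t^2 gives R(s) = 4/s^3.
e_ss = 4/K_a = 4/(1/6) = 24.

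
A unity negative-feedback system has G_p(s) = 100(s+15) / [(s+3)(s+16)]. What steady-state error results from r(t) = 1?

System type = 0 (no poles at s=0).
K_p = lim_{s→0} G_p(s) = 100·15 / (3·16) = 31.25.
e_ss = 1/(1 + K_p) = 1/32.25 = 4/129.

4/129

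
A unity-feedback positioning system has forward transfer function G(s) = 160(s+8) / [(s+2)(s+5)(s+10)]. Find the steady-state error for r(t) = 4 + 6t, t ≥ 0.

infinity

G(s) has no factors of s in the denominator, so the system is type 0. By superposition:
  • 4: e_ss = 4/(1+K_p) with K_p=12.8 → 20/69.
  • 6t: a type-0 system cannot track it, e_ss → ∞.
The unbounded component dominates.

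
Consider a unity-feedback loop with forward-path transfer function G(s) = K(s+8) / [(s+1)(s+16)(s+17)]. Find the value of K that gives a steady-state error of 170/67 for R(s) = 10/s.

The open loop has no poles at the origin → type 0 system.
K_p = lim_{s→0} G(s) = K·8 / (1·16·17) = (1/34)·K.
e_ss = 10/(1 + K_p) = 170/67 ⇒ 1 + (1/34)·K = 67/17 ⇒ K = 100.

100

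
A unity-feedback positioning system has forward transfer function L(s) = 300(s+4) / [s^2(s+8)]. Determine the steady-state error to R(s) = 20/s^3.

2/15

The open loop has two poles at the origin → type 2 system.
K_a = lim_{s→0} s^2·L(s) = 300·4 / (8) = 150.
r(t) = 10t^2 gives R(s) = 20/s^3.
e_ss = 20/K_a = 20/150 = 2/15.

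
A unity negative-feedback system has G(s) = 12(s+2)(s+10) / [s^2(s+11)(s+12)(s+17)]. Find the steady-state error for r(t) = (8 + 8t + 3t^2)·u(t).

G(s) has two factors of s in the denominator, so the system is type 2. Treating each term separately:
  • 8: tracked with zero error.
  • 8t: tracked with zero error.
  • 3t^2: e_ss = 6/K_a with K_a=20/187 → 56.1.
Total e_ss = 56.1.

56.1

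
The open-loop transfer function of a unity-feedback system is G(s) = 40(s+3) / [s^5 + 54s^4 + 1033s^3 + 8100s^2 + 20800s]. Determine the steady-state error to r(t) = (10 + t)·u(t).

520/3

The denominator has no term below 20800s — 1 pole at s=0, type 1. Taking each input component in turn:
  • 10: tracked with zero error.
  • t: e_ss = 1/K_v with K_v=3/520 → 520/3.
Total e_ss = 520/3.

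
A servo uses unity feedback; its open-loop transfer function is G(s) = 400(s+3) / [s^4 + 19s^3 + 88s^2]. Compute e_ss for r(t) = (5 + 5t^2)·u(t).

The denominator has no term below 88s^2 — 2 poles at s=0, type 2. Taking each input component in turn:
  • 5: tracked with zero error.
  • 5t^2: e_ss = 10/K_a with K_a=150/11 → 11/15.
Total e_ss = 11/15.

11/15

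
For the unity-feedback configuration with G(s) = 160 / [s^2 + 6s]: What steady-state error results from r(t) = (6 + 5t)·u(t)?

0.1875

Factoring s from the denominator leaves a polynomial with constant term 6, so the system is type 1. By superposition:
  • 6: tracked with zero error.
  • 5t: e_ss = 5/K_v with K_v=80/3 → 0.1875.
Total e_ss = 0.1875.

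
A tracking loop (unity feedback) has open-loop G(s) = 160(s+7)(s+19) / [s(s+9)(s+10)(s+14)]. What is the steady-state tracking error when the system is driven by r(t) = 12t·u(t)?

The open loop has one pole at the origin → type 1 system.
K_v = lim_{s→0} s·G(s) = 160·7·19 / (9·10·14) = 152/9.
e_ss = 12/K_v = 12/(152/9) = 27/38.

27/38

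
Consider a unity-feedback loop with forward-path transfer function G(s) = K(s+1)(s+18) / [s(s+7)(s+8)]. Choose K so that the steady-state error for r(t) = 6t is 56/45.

System type = 1 (one pole at s=0).
K_v = lim_{s→0} s·G(s) = K·1·18 / (7·8) = (9/28)·K.
e_ss = 6/K_v = 56/45 ⇒ K_v = 135/28 ⇒ K = (135/28)/(9/28) = 15.

15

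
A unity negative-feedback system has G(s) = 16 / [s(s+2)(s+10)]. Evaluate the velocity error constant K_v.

0.8

System type = 1 (one pole at s=0).
K_v = lim_{s→0} s·G(s) = 16 / (2·10) = 0.8.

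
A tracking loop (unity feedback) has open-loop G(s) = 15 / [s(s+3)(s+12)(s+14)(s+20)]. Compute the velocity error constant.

1/672

G(s) has one factor of s in the denominator, so the system is type 1.
K_v = lim_{s→0} s·G(s) = 15 / (3·12·14·20) = 1/672.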